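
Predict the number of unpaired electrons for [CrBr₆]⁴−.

Summing ligand charges against the −4 overall charge gives an oxidation state of +2 for chromium.
Chromium is a group-6 element; Cr(II) is therefore d⁴.
The spin state decides the count: Bromide is a weak-field ligand for a first-row metal, so the complex is high-spin.
An octahedral high-spin d⁴ ion is t₂g³e_g¹, giving 4 unpaired electrons.

4 unpaired electrons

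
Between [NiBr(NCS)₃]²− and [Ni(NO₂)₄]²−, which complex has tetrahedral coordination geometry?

[NiBr(NCS)₃]²−

For [NiBr(NCS)₃]²−: Each bromide is −1; each isothiocyanate is −1; balancing the −2 overall charge requires Ni(II). Ni sits in group 10, so the d-electron count is 10 − 2 = 8. Bromide and isothiocyanate are weak-field ligands. With weak-field ligands the CFSE gain from square planar is small, so a 3d d⁸ ion takes the sterically preferred tetrahedral geometry. → tetrahedral.
For [Ni(NO₂)₄]²−: Ligand charges: each nitro (N-bound nitrite) is −1. With an overall charge of −2 the nickel centre must be in the +2 oxidation state. Ni sits in group 10, so the d-electron count is 10 − 2 = 8. Nitro (N-bound nitrite) is a strong-field ligand (high in the spectrochemical series). A 3d d⁸ ion with strong-field ligands gains enough CFSE to favour square planar over tetrahedral. → square planar.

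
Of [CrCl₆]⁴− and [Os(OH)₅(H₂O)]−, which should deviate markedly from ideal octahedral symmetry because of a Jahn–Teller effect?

[CrCl₆]⁴−: Ligand charges: each chloride is −1. With an overall charge of −4 the chromium centre must be in the +2 oxidation state. Group 6 minus oxidation state 2 gives a d⁴ configuration. Chloride is a weak-field ligand for a first-row metal, so the complex is high-spin. The t₂g³e_g¹ (high-spin) configuration has an unevenly filled e_g set; the Jahn–Teller theorem predicts a tetragonal distortion (typically axial elongation) to lift the degeneracy.
[Os(OH)₅(H₂O)]−: Summing ligand charges against the −1 overall charge gives an oxidation state of +4 for osmium. Group 8 minus oxidation state 4 gives a d⁴ configuration. A 5d ion has a large Δₒ and is invariably low-spin. The d⁴ configuration leaves the e_g set evenly filled (or empty) — no strong Jahn–Teller driving force.

[CrCl₆]⁴−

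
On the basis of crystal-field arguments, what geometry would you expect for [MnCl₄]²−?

tetrahedral

Summing ligand charges against the −2 overall charge gives an oxidation state of +2 for manganese.
Mn sits in group 7, so the d-electron count is 7 − 2 = 5.
Coordination number: 4.
Chloride is a weak-field ligand.
A high-spin d⁵ ion has zero CFSE in either geometry, so four ligands adopt the sterically favoured tetrahedral geometry.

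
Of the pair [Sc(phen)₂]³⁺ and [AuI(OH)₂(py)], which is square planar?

[AuI(OH)₂(py)]

For [Sc(phen)₂]³⁺: Ligand charges: 1,10-phenanthroline is neutral. With an overall charge of +3 the scandium centre must be in the +3 oxidation state. Sc sits in group 3, so the d-electron count is 3 − 3 = 0. A d⁰ ion has no crystal-field stabilisation preference between square planar and tetrahedral, so four ligands adopt the sterically favoured tetrahedral geometry. → tetrahedral.
For [AuI(OH)₂(py)]: Each iodide is −1; each hydroxide is −1; pyridine is neutral; balancing the 0 overall charge requires Au(III). Au sits in group 11, so the d-electron count is 11 − 3 = 8. A 5d d⁸ ion has a large crystal-field splitting; square planar leaves the high-energy d_{x²−y²} orbital empty and maximises CFSE. → square planar.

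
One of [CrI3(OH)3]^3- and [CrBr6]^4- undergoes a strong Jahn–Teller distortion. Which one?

[CrI3(OH)3]^3-: Summing ligand charges against the −3 overall charge gives an oxidation state of +3 for chromium. Chromium is a group-6 element; Cr(III) is therefore d³. The d³ configuration leaves the e_g set evenly filled (or empty) — no strong Jahn–Teller driving force.
[CrBr6]^4-: Ligand charges: each bromide is −1. With an overall charge of −4 the chromium centre must be in the +2 oxidation state. Chromium is a group-6 element; Cr(II) is therefore d⁴. Bromide is a weak-field ligand for a first-row metal, so the complex is high-spin. The t₂g³e_g¹ (high-spin) configuration has an unevenly filled e_g set; the Jahn–Teller theorem predicts a tetragonal distortion (typically axial elongation) to lift the degeneracy.

[CrBr6]^4-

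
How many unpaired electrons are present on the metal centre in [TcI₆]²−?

3 unpaired electrons

Summing ligand charges against the −2 overall charge gives an oxidation state of +4 for technetium.
Group 7 minus oxidation state 4 gives a d³ configuration.
In an octahedral field the d³ configuration is t₂g³e_g⁰ (only one arrangement possible), giving 3 unpaired electrons.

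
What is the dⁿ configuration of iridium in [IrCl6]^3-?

Ligand charges: each chloride is −1. With an overall charge of −3 the iridium centre must be in the +3 oxidation state.
Iridium is a group-9 element; Ir(III) is therefore d⁶.

d6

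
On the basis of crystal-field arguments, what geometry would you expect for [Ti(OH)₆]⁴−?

Summing ligand charges against the −4 overall charge gives an oxidation state of +2 for titanium.
Group 4 minus oxidation state 2 gives a d² configuration.
With 6 monodentate ligands the coordination number is 6.
Six donors around a single metal centre give an octahedral coordination sphere.

octahedral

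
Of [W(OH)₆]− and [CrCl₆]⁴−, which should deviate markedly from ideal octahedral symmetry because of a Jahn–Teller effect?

[W(OH)₆]−: Each hydroxide is −1; balancing the −1 overall charge requires W(V). W sits in group 6, so the d-electron count is 6 − 5 = 1. The d¹ configuration leaves the e_g set evenly filled (or empty) — no strong Jahn–Teller driving force.
[CrCl₆]⁴−: Ligand charges: each chloride is −1. With an overall charge of −4 the chromium centre must be in the +2 oxidation state. Cr sits in group 6, so the d-electron count is 6 − 2 = 4. Chloride is a weak-field ligand for a first-row metal, so the complex is high-spin. The t₂g³e_g¹ (high-spin) configuration has an unevenly filled e_g set; the Jahn–Teller theorem predicts a tetragonal distortion (typically axial elongation) to lift the degeneracy.

[CrCl₆]⁴−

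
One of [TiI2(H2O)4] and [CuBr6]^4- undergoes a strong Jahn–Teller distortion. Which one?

[TiI2(H2O)4]: Each iodide is −1; water is neutral; balancing the 0 overall charge requires Ti(II). Ti sits in group 4, so the d-electron count is 4 − 2 = 2. The d² configuration leaves the e_g set evenly filled (or empty) — no strong Jahn–Teller driving force.
[CuBr6]^4-: Summing ligand charges against the −4 overall charge gives an oxidation state of +2 for copper. Cu sits in group 11, so the d-electron count is 11 − 2 = 9. The t₂g⁶e_g³ configuration has an unevenly filled e_g set; the Jahn–Teller theorem predicts a tetragonal distortion (typically axial elongation) to lift the degeneracy.

[CuBr6]^4-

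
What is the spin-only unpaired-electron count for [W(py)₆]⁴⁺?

2

Ligand charges: pyridine is neutral. With an overall charge of +4 the tungsten centre must be in the +4 oxidation state.
Group 6 minus oxidation state 4 gives a d² configuration.
In an octahedral field the d² configuration is t₂g²e_g⁰ (only one arrangement possible), giving 2 unpaired electrons.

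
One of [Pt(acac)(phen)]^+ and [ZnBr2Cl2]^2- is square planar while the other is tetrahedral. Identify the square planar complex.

[Pt(acac)(phen)]^+

For [Pt(acac)(phen)]^+: Summing ligand charges against the +1 overall charge gives an oxidation state of +2 for platinum. Group 10 minus oxidation state 2 gives a d⁸ configuration. A 5d d⁸ ion has a large crystal-field splitting; square planar leaves the high-energy d_{x²−y²} orbital empty and maximises CFSE. → square planar.
For [ZnBr2Cl2]^2-: Summing ligand charges against the −2 overall charge gives an oxidation state of +2 for zinc. Zn sits in group 12, so the d-electron count is 12 − 2 = 10. A d¹⁰ ion has no crystal-field stabilisation preference between square planar and tetrahedral, so four ligands adopt the sterically favoured tetrahedral geometry. → tetrahedral.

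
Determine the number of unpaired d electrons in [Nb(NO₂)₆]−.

0 unpaired electrons

Summing ligand charges against the −1 overall charge gives an oxidation state of +5 for niobium.
Group 5 minus oxidation state 5 gives a d⁰ configuration.
In an octahedral field the d⁰ configuration is t₂g⁰e_g⁰, giving 0 unpaired electrons.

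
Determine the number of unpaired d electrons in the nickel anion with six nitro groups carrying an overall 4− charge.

2

Ligand charges: each nitro (N-bound nitrite) is −1. With an overall charge of −4 the nickel centre must be in the +2 oxidation state.
Ni sits in group 10, so the d-electron count is 10 − 2 = 8.
In an octahedral field the d⁸ configuration is t₂g⁶e_g² (only one arrangement possible), giving 2 unpaired electrons.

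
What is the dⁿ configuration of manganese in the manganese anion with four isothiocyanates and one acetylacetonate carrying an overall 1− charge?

d3

Ligand charges: each isothiocyanate is −1; each acetylacetonate is −1. With an overall charge of −1 the manganese centre must be in the +4 oxidation state.
Mn sits in group 7, so the d-electron count is 7 − 4 = 3.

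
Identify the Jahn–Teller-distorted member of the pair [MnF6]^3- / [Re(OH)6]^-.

[MnF6]^3-

[MnF6]^3-: Each fluoride is −1; balancing the −3 overall charge requires Mn(III). Mn sits in group 7, so the d-electron count is 7 − 3 = 4. Fluoride is a weak-field ligand for a first-row metal, so the complex is high-spin. The t₂g³e_g¹ (high-spin) configuration has an unevenly filled e_g set; the Jahn–Teller theorem predicts a tetragonal distortion (typically axial elongation) to lift the degeneracy.
[Re(OH)6]^-: Summing ligand charges against the −1 overall charge gives an oxidation state of +5 for rhenium. Re sits in group 7, so the d-electron count is 7 − 5 = 2. The d² configuration leaves the e_g set evenly filled (or empty) — no strong Jahn–Teller driving force.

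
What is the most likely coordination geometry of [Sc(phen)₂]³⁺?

tetrahedral

Summing ligand charges against the +3 overall charge gives an oxidation state of +3 for scandium.
Group 3 minus oxidation state 3 gives a d⁰ configuration.
Counting donor atoms: 2×1,10-phenanthroline (bidentate) → 4 donors. Coordination number = 4.
A d⁰ ion has no crystal-field stabilisation preference between square planar and tetrahedral, so four ligands adopt the sterically favoured tetrahedral geometry.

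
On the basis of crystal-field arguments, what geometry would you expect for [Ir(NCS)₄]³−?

Ligand charges: each isothiocyanate is −1. With an overall charge of −3 the iridium centre must be in the +1 oxidation state.
Iridium is a group-9 element; Ir(I) is therefore d⁸.
Coordination number: 4.
A 5d d⁸ ion has a large crystal-field splitting; square planar leaves the high-energy d_{x²−y²} orbital empty and maximises CFSE.

square planar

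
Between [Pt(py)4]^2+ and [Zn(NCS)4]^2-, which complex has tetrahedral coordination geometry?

For [Pt(py)4]^2+: Summing ligand charges against the +2 overall charge gives an oxidation state of +2 for platinum. Pt sits in group 10, so the d-electron count is 10 − 2 = 8. A 5d d⁸ ion has a large crystal-field splitting; square planar leaves the high-energy d_{x²−y²} orbital empty and maximises CFSE. → square planar.
For [Zn(NCS)4]^2-: Summing ligand charges against the −2 overall charge gives an oxidation state of +2 for zinc. Group 12 minus oxidation state 2 gives a d¹⁰ configuration. A d¹⁰ ion has no crystal-field stabilisation preference between square planar and tetrahedral, so four ligands adopt the sterically favoured tetrahedral geometry. → tetrahedral.

[Zn(NCS)4]^2-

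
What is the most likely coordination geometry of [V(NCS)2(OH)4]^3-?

Ligand charges: each isothiocyanate is −1; each hydroxide is −1. With an overall charge of −3 the vanadium centre must be in the +3 oxidation state.
V sits in group 5, so the d-electron count is 5 − 3 = 2.
With 6 monodentate ligands the coordination number is 6.
Six donors around a single metal centre give an octahedral coordination sphere.

octahedral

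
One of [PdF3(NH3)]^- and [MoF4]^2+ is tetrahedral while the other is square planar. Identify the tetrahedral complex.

For [PdF3(NH3)]^-: Each fluoride is −1; ammonia is neutral; balancing the −1 overall charge requires Pd(II). Palladium is a group-10 element; Pd(II) is therefore d⁸. A 4d d⁸ ion has a large crystal-field splitting; square planar leaves the high-energy d_{x²−y²} orbital empty and maximises CFSE. → square planar.
For [MoF4]^2+: Summing ligand charges against the +2 overall charge gives an oxidation state of +6 for molybdenum. Molybdenum is a group-6 element; Mo(VI) is therefore d⁰. A d⁰ ion has no crystal-field stabilisation preference between square planar and tetrahedral, so four ligands adopt the sterically favoured tetrahedral geometry. → tetrahedral.

[MoF4]^2+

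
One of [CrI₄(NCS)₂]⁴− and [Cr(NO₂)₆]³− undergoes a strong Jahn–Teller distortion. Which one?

[CrI₄(NCS)₂]⁴−

[CrI₄(NCS)₂]⁴−: Ligand charges: each iodide is −1; each isothiocyanate is −1. With an overall charge of −4 the chromium centre must be in the +2 oxidation state. Group 6 minus oxidation state 2 gives a d⁴ configuration. Iodide and isothiocyanate are weak-field ligands for a first-row metal, so the complex is high-spin. The t₂g³e_g¹ (high-spin) configuration has an unevenly filled e_g set; the Jahn–Teller theorem predicts a tetragonal distortion (typically axial elongation) to lift the degeneracy.
[Cr(NO₂)₆]³−: Summing ligand charges against the −3 overall charge gives an oxidation state of +3 for chromium. Group 6 minus oxidation state 3 gives a d³ configuration. The d³ configuration leaves the e_g set evenly filled (or empty) — no strong Jahn–Teller driving force.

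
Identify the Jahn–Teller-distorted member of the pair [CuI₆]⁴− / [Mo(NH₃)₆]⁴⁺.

[CuI₆]⁴−

[CuI₆]⁴−: Summing ligand charges against the −4 overall charge gives an oxidation state of +2 for copper. Group 11 minus oxidation state 2 gives a d⁹ configuration. The t₂g⁶e_g³ configuration has an unevenly filled e_g set; the Jahn–Teller theorem predicts a tetragonal distortion (typically axial elongation) to lift the degeneracy.
[Mo(NH₃)₆]⁴⁺: Ammonia is neutral; balancing the +4 overall charge requires Mo(IV). Mo sits in group 6, so the d-electron count is 6 − 4 = 2. The d² configuration leaves the e_g set evenly filled (or empty) — no strong Jahn–Teller driving force.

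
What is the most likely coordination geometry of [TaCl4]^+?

Summing ligand charges against the +1 overall charge gives an oxidation state of +5 for tantalum.
Tantalum is a group-5 element; Ta(V) is therefore d⁰.
With 4 monodentate ligands the coordination number is 4.
A d⁰ ion has no crystal-field stabilisation preference between square planar and tetrahedral, so four ligands adopt the sterically favoured tetrahedral geometry.

tetrahedral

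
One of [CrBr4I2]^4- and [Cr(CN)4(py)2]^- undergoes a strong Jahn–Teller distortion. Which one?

[CrBr4I2]^4-

[CrBr4I2]^4-: Ligand charges: each bromide is −1; each iodide is −1. With an overall charge of −4 the chromium centre must be in the +2 oxidation state. Chromium is a group-6 element; Cr(II) is therefore d⁴. Bromide and iodide are weak-field ligands for a first-row metal, so the complex is high-spin. The t₂g³e_g¹ (high-spin) configuration has an unevenly filled e_g set; the Jahn–Teller theorem predicts a tetragonal distortion (typically axial elongation) to lift the degeneracy.
[Cr(CN)4(py)2]^-: Summing ligand charges against the −1 overall charge gives an oxidation state of +3 for chromium. Cr sits in group 6, so the d-electron count is 6 − 3 = 3. The d³ configuration leaves the e_g set evenly filled (or empty) — no strong Jahn–Teller driving force.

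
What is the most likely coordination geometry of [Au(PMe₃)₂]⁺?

Ligand charges: trimethylphosphine is neutral. With an overall charge of +1 the gold centre must be in the +1 oxidation state.
Group 11 minus oxidation state 1 gives a d¹⁰ configuration.
With 2 monodentate ligands the coordination number is 2.
A d¹⁰ ion with only two ligands adopts a linear arrangement (sp hybridisation; no CFSE preference).

linear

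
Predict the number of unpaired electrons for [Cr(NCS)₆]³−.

Ligand charges: each isothiocyanate is −1. With an overall charge of −3 the chromium centre must be in the +3 oxidation state.
Chromium is a group-6 element; Cr(III) is therefore d³.
In an octahedral field the d³ configuration is t₂g³e_g⁰ (only one arrangement possible), giving 3 unpaired electrons.

3 unpaired electrons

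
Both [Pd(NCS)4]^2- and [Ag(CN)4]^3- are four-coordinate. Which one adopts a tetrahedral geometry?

[Ag(CN)4]^3-

For [Pd(NCS)4]^2-: Summing ligand charges against the −2 overall charge gives an oxidation state of +2 for palladium. Pd sits in group 10, so the d-electron count is 10 − 2 = 8. A 4d d⁸ ion has a large crystal-field splitting; square planar leaves the high-energy d_{x²−y²} orbital empty and maximises CFSE. → square planar.
For [Ag(CN)4]^3-: Summing ligand charges against the −3 overall charge gives an oxidation state of +1 for silver. Group 11 minus oxidation state 1 gives a d¹⁰ configuration. A d¹⁰ ion has no crystal-field stabilisation preference between square planar and tetrahedral, so four ligands adopt the sterically favoured tetrahedral geometry. → tetrahedral.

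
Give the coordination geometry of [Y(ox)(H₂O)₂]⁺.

Each oxalate is −2; water is neutral; balancing the +1 overall charge requires Y(III).
Yttrium is a group-3 element; Y(III) is therefore d⁰.
Counting donor atoms: 1×oxalate (bidentate) → 2 donors; 2×water (monodentate) → 2 donors. Coordination number = 4.
A d⁰ ion has no crystal-field stabilisation preference between square planar and tetrahedral, so four ligands adopt the sterically favoured tetrahedral geometry.

tetrahedral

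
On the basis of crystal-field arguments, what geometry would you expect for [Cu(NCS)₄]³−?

tetrahedral

Ligand charges: each isothiocyanate is −1. With an overall charge of −3 the copper centre must be in the +1 oxidation state.
Copper is a group-11 element; Cu(I) is therefore d¹⁰.
With 4 monodentate ligands the coordination number is 4.
A d¹⁰ ion has no crystal-field stabilisation preference between square planar and tetrahedral, so four ligands adopt the sterically favoured tetrahedral geometry.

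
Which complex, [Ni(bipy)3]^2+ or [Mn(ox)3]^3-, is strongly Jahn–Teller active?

[Mn(ox)3]^3-

[Ni(bipy)3]^2+: 2,2′-bipyridine is neutral; balancing the +2 overall charge requires Ni(II). Group 10 minus oxidation state 2 gives a d⁸ configuration. The d⁸ configuration leaves the e_g set evenly filled (or empty) — no strong Jahn–Teller driving force.
[Mn(ox)3]^3-: Ligand charges: each oxalate is −2. With an overall charge of −3 the manganese centre must be in the +3 oxidation state. Group 7 minus oxidation state 3 gives a d⁴ configuration. Oxalate is a weak-field ligand for a first-row metal, so the complex is high-spin. The t₂g³e_g¹ (high-spin) configuration has an unevenly filled e_g set; the Jahn–Teller theorem predicts a tetragonal distortion (typically axial elongation) to lift the degeneracy.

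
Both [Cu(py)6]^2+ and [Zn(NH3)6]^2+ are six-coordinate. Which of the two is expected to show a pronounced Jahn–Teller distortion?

[Cu(py)6]^2+: Pyridine is neutral; balancing the +2 overall charge requires Cu(II). Copper is a group-11 element; Cu(II) is therefore d⁹. The t₂g⁶e_g³ configuration has an unevenly filled e_g set; the Jahn–Teller theorem predicts a tetragonal distortion (typically axial elongation) to lift the degeneracy.
[Zn(NH3)6]^2+: Ligand charges: ammonia is neutral. With an overall charge of +2 the zinc centre must be in the +2 oxidation state. Group 12 minus oxidation state 2 gives a d¹⁰ configuration. The d¹⁰ configuration leaves the e_g set evenly filled (or empty) — no strong Jahn–Teller driving force.

[Cu(py)6]^2+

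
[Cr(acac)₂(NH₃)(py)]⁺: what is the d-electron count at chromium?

d³

Each acetylacetonate is −1; ammonia is neutral; pyridine is neutral; balancing the +1 overall charge requires Cr(III).
Group 6 minus oxidation state 3 gives a d³ configuration.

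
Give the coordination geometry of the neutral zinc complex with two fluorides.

Ligand charges: each fluoride is −1. With an overall charge of 0 the zinc centre must be in the +2 oxidation state.
Zn sits in group 12, so the d-electron count is 12 − 2 = 10.
With 2 monodentate ligands the coordination number is 2.
A d¹⁰ ion with only two ligands adopts a linear arrangement (sp hybridisation; no CFSE preference).

linear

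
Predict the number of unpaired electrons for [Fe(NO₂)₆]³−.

Summing ligand charges against the −3 overall charge gives an oxidation state of +3 for iron.
Iron is a group-8 element; Fe(III) is therefore d⁵.
The spin state decides the count: Nitro (N-bound nitrite) is a strong-field ligand (high in the spectrochemical series) for a first-row metal, so the complex is low-spin.
An octahedral low-spin d⁵ ion is t₂g⁵e_g⁰, giving 1 unpaired electron.

1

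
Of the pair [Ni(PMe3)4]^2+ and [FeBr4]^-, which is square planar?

[Ni(PMe3)4]^2+

For [Ni(PMe3)4]^2+: Summing ligand charges against the +2 overall charge gives an oxidation state of +2 for nickel. Nickel is a group-10 element; Ni(II) is therefore d⁸. Trimethylphosphine is a strong-field ligand (high in the spectrochemical series). A 3d d⁸ ion with strong-field ligands gains enough CFSE to favour square planar over tetrahedral. → square planar.
For [FeBr4]^-: Each bromide is −1; balancing the −1 overall charge requires Fe(III). Fe sits in group 8, so the d-electron count is 8 − 3 = 5. A high-spin d⁵ ion has zero CFSE in either geometry, so four ligands adopt the sterically favoured tetrahedral geometry. → tetrahedral.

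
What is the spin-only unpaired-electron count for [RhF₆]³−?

0 unpaired electrons

Summing ligand charges against the −3 overall charge gives an oxidation state of +3 for rhodium.
Rh sits in group 9, so the d-electron count is 9 − 3 = 6.
The spin state decides the count: a 4d ion has a large Δₒ and is invariably low-spin.
An octahedral low-spin d⁶ ion is t₂g⁶e_g⁰, giving 0 unpaired electrons.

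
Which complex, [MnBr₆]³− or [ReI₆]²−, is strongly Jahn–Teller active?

[MnBr₆]³−: Summing ligand charges against the −3 overall charge gives an oxidation state of +3 for manganese. Manganese is a group-7 element; Mn(III) is therefore d⁴. Bromide is a weak-field ligand for a first-row metal, so the complex is high-spin. The t₂g³e_g¹ (high-spin) configuration has an unevenly filled e_g set; the Jahn–Teller theorem predicts a tetragonal distortion (typically axial elongation) to lift the degeneracy.
[ReI₆]²−: Ligand charges: each iodide is −1. With an overall charge of −2 the rhenium centre must be in the +4 oxidation state. Re sits in group 7, so the d-electron count is 7 − 4 = 3. The d³ configuration leaves the e_g set evenly filled (or empty) — no strong Jahn–Teller driving force.

[MnBr₆]³−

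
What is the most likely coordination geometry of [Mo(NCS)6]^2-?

octahedral

Ligand charges: each isothiocyanate is −1. With an overall charge of −2 the molybdenum centre must be in the +4 oxidation state.
Group 6 minus oxidation state 4 gives a d² configuration.
Coordination number: 6.
Six donors around a single metal centre give an octahedral coordination sphere.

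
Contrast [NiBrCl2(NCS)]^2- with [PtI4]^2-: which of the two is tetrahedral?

For [NiBrCl2(NCS)]^2-: Each bromide is −1; each chloride is −1; each isothiocyanate is −1; balancing the −2 overall charge requires Ni(II). Nickel is a group-10 element; Ni(II) is therefore d⁸. Bromide, chloride, and isothiocyanate are weak-field ligands. With weak-field ligands the CFSE gain from square planar is small, so a 3d d⁸ ion takes the sterically preferred tetrahedral geometry. → tetrahedral.
For [PtI4]^2-: Each iodide is −1; balancing the −2 overall charge requires Pt(II). Platinum is a group-10 element; Pt(II) is therefore d⁸. A 5d d⁸ ion has a large crystal-field splitting; square planar leaves the high-energy d_{x²−y²} orbital empty and maximises CFSE. → square planar.

[NiBrCl2(NCS)]^2-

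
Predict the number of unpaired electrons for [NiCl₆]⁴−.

Summing ligand charges against the −4 overall charge gives an oxidation state of +2 for nickel.
Group 10 minus oxidation state 2 gives a d⁸ configuration.
In an octahedral field the d⁸ configuration is t₂g⁶e_g² (only one arrangement possible), giving 2 unpaired electrons.

2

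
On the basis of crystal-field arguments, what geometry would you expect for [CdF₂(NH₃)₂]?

tetrahedral

Summing ligand charges against the 0 overall charge gives an oxidation state of +2 for cadmium.
Cd sits in group 12, so the d-electron count is 12 − 2 = 10.
Coordination number: 4.
A d¹⁰ ion has no crystal-field stabilisation preference between square planar and tetrahedral, so four ligands adopt the sterically favoured tetrahedral geometry.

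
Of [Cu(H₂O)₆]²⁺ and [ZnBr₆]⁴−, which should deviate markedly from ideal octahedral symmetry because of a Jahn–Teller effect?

[Cu(H₂O)₆]²⁺: Summing ligand charges against the +2 overall charge gives an oxidation state of +2 for copper. Copper is a group-11 element; Cu(II) is therefore d⁹. The t₂g⁶e_g³ configuration has an unevenly filled e_g set; the Jahn–Teller theorem predicts a tetragonal distortion (typically axial elongation) to lift the degeneracy.
[ZnBr₆]⁴−: Ligand charges: each bromide is −1. With an overall charge of −4 the zinc centre must be in the +2 oxidation state. Zinc is a group-12 element; Zn(II) is therefore d¹⁰. The d¹⁰ configuration leaves the e_g set evenly filled (or empty) — no strong Jahn–Teller driving force.

[Cu(H₂O)₆]²⁺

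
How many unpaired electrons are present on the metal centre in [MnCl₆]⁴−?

Summing ligand charges against the −4 overall charge gives an oxidation state of +2 for manganese.
Mn sits in group 7, so the d-electron count is 7 − 2 = 5.
The spin state decides the count: Chloride is a weak-field ligand for a first-row metal, so the complex is high-spin.
An octahedral high-spin d⁵ ion is t₂g³e_g², giving 5 unpaired electrons.

5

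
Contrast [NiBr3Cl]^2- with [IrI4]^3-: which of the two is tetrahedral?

For [NiBr3Cl]^2-: Ligand charges: each bromide is −1; each chloride is −1. With an overall charge of −2 the nickel centre must be in the +2 oxidation state. Ni sits in group 10, so the d-electron count is 10 − 2 = 8. Bromide and chloride are weak-field ligands. With weak-field ligands the CFSE gain from square planar is small, so a 3d d⁸ ion takes the sterically preferred tetrahedral geometry. → tetrahedral.
For [IrI4]^3-: Summing ligand charges against the −3 overall charge gives an oxidation state of +1 for iridium. Ir sits in group 9, so the d-electron count is 9 − 1 = 8. A 5d d⁸ ion has a large crystal-field splitting; square planar leaves the high-energy d_{x²−y²} orbital empty and maximises CFSE. → square planar.

[NiBr3Cl]^2-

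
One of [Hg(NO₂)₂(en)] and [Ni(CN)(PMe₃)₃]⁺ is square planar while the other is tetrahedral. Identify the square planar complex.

[Ni(CN)(PMe₃)₃]⁺

For [Hg(NO₂)₂(en)]: Summing ligand charges against the 0 overall charge gives an oxidation state of +2 for mercury. Mercury is a group-12 element; Hg(II) is therefore d¹⁰. A d¹⁰ ion has no crystal-field stabilisation preference between square planar and tetrahedral, so four ligands adopt the sterically favoured tetrahedral geometry. → tetrahedral.
For [Ni(CN)(PMe₃)₃]⁺: Ligand charges: each cyanide is −1; trimethylphosphine is neutral. With an overall charge of +1 the nickel centre must be in the +2 oxidation state. Group 10 minus oxidation state 2 gives a d⁸ configuration. Cyanide and trimethylphosphine are strong-field ligands (high in the spectrochemical series). A 3d d⁸ ion with strong-field ligands gains enough CFSE to favour square planar over tetrahedral. → square planar.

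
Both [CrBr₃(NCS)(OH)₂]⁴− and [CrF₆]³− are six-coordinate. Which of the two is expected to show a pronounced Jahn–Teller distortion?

[CrBr₃(NCS)(OH)₂]⁴−

[CrBr₃(NCS)(OH)₂]⁴−: Ligand charges: each bromide is −1; each isothiocyanate is −1; each hydroxide is −1. With an overall charge of −4 the chromium centre must be in the +2 oxidation state. Cr sits in group 6, so the d-electron count is 6 − 2 = 4. Bromide, hydroxide, and isothiocyanate are weak-field ligands for a first-row metal, so the complex is high-spin. The t₂g³e_g¹ (high-spin) configuration has an unevenly filled e_g set; the Jahn–Teller theorem predicts a tetragonal distortion (typically axial elongation) to lift the degeneracy.
[CrF₆]³−: Summing ligand charges against the −3 overall charge gives an oxidation state of +3 for chromium. Chromium is a group-6 element; Cr(III) is therefore d³. The d³ configuration leaves the e_g set evenly filled (or empty) — no strong Jahn–Teller driving force.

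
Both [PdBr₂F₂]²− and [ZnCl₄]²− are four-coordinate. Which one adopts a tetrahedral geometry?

[ZnCl₄]²−

For [PdBr₂F₂]²−: Each bromide is −1; each fluoride is −1; balancing the −2 overall charge requires Pd(II). Group 10 minus oxidation state 2 gives a d⁸ configuration. A 4d d⁸ ion has a large crystal-field splitting; square planar leaves the high-energy d_{x²−y²} orbital empty and maximises CFSE. → square planar.
For [ZnCl₄]²−: Each chloride is −1; balancing the −2 overall charge requires Zn(II). Zinc is a group-12 element; Zn(II) is therefore d¹⁰. A d¹⁰ ion has no crystal-field stabilisation preference between square planar and tetrahedral, so four ligands adopt the sterically favoured tetrahedral geometry. → tetrahedral.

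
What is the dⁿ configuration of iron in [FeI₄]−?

Ligand charges: each iodide is −1. With an overall charge of −1 the iron centre must be in the +3 oxidation state.
Group 8 minus oxidation state 3 gives a d⁵ configuration.

d5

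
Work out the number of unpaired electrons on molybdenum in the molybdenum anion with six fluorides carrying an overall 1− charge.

Each fluoride is −1; balancing the −1 overall charge requires Mo(V).
Molybdenum is a group-6 element; Mo(V) is therefore d¹.
In an octahedral field the d¹ configuration is t₂g¹e_g⁰ (only one arrangement possible), giving 1 unpaired electron.

1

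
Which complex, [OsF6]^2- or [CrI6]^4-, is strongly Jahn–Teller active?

[OsF6]^2-: Ligand charges: each fluoride is −1. With an overall charge of −2 the osmium centre must be in the +4 oxidation state. Os sits in group 8, so the d-electron count is 8 − 4 = 4. A 5d ion has a large Δₒ and is invariably low-spin. The d⁴ configuration leaves the e_g set evenly filled (or empty) — no strong Jahn–Teller driving force.
[CrI6]^4-: Summing ligand charges against the −4 overall charge gives an oxidation state of +2 for chromium. Group 6 minus oxidation state 2 gives a d⁴ configuration. Iodide is a weak-field ligand for a first-row metal, so the complex is high-spin. The t₂g³e_g¹ (high-spin) configuration has an unevenly filled e_g set; the Jahn–Teller theorem predicts a tetragonal distortion (typically axial elongation) to lift the degeneracy.

[CrI6]^4-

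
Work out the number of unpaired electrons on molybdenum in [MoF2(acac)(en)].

3

Each fluoride is −1; each acetylacetonate is −1; ethylenediamine is neutral; balancing the 0 overall charge requires Mo(III).
Mo sits in group 6, so the d-electron count is 6 − 3 = 3.
Counting donor atoms: 2×fluoride (monodentate) → 2 donors; 1×acetylacetonate (bidentate) → 2 donors; 1×ethylenediamine (bidentate) → 2 donors. Coordination number = 6.
In an octahedral field the d³ configuration is t₂g³e_g⁰ (only one arrangement possible), giving 3 unpaired electrons.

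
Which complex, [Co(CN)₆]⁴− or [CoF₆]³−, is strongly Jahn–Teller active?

[Co(CN)₆]⁴−

[Co(CN)₆]⁴−: Summing ligand charges against the −4 overall charge gives an oxidation state of +2 for cobalt. Cobalt is a group-9 element; Co(II) is therefore d⁷. Cyanide is a strong-field ligand (high in the spectrochemical series) for a first-row metal, so the complex is low-spin. The t₂g⁶e_g¹ (low-spin) configuration has an unevenly filled e_g set; the Jahn–Teller theorem predicts a tetragonal distortion (typically axial elongation) to lift the degeneracy.
[CoF₆]³−: Each fluoride is −1; balancing the −3 overall charge requires Co(III). Co sits in group 9, so the d-electron count is 9 − 3 = 6. Fluoride is the one ligand weak enough to leave Co(III) high-spin — [CoF₆]³⁻ is the classic exception. The d⁶ configuration leaves the e_g set evenly filled (or empty) — no strong Jahn–Teller driving force.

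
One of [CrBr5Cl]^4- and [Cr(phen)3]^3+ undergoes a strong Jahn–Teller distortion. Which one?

[CrBr5Cl]^4-

[CrBr5Cl]^4-: Summing ligand charges against the −4 overall charge gives an oxidation state of +2 for chromium. Cr sits in group 6, so the d-electron count is 6 − 2 = 4. Bromide and chloride are weak-field ligands for a first-row metal, so the complex is high-spin. The t₂g³e_g¹ (high-spin) configuration has an unevenly filled e_g set; the Jahn–Teller theorem predicts a tetragonal distortion (typically axial elongation) to lift the degeneracy.
[Cr(phen)3]^3+: Ligand charges: 1,10-phenanthroline is neutral. With an overall charge of +3 the chromium centre must be in the +3 oxidation state. Chromium is a group-6 element; Cr(III) is therefore d³. The d³ configuration leaves the e_g set evenly filled (or empty) — no strong Jahn–Teller driving force.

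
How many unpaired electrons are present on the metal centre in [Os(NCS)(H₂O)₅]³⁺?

Ligand charges: each isothiocyanate is −1; water is neutral. With an overall charge of +3 the osmium centre must be in the +4 oxidation state.
Group 8 minus oxidation state 4 gives a d⁴ configuration.
The spin state decides the count: a 5d ion has a large Δₒ and is invariably low-spin.
An octahedral low-spin d⁴ ion is t₂g⁴e_g⁰, giving 2 unpaired electrons.

2 unpaired electrons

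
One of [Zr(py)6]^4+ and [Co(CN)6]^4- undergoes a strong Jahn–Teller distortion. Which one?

[Co(CN)6]^4-

[Zr(py)6]^4+: Ligand charges: pyridine is neutral. With an overall charge of +4 the zirconium centre must be in the +4 oxidation state. Zr sits in group 4, so the d-electron count is 4 − 4 = 0. The d⁰ configuration leaves the e_g set evenly filled (or empty) — no strong Jahn–Teller driving force.
[Co(CN)6]^4-: Each cyanide is −1; balancing the −4 overall charge requires Co(II). Group 9 minus oxidation state 2 gives a d⁷ configuration. Cyanide is a strong-field ligand (high in the spectrochemical series) for a first-row metal, so the complex is low-spin. The t₂g⁶e_g¹ (low-spin) configuration has an unevenly filled e_g set; the Jahn–Teller theorem predicts a tetragonal distortion (typically axial elongation) to lift the degeneracy.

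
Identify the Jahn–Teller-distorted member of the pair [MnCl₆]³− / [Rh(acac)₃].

[MnCl₆]³−: Each chloride is −1; balancing the −3 overall charge requires Mn(III). Manganese is a group-7 element; Mn(III) is therefore d⁴. Chloride is a weak-field ligand for a first-row metal, so the complex is high-spin. The t₂g³e_g¹ (high-spin) configuration has an unevenly filled e_g set; the Jahn–Teller theorem predicts a tetragonal distortion (typically axial elongation) to lift the degeneracy.
[Rh(acac)₃]: Ligand charges: each acetylacetonate is −1. With an overall charge of 0 the rhodium centre must be in the +3 oxidation state. Group 9 minus oxidation state 3 gives a d⁶ configuration. A 4d ion has a large Δₒ and is invariably low-spin. The d⁶ configuration leaves the e_g set evenly filled (or empty) — no strong Jahn–Teller driving force.

[MnCl₆]³−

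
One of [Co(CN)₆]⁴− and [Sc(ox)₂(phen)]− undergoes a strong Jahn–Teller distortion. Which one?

[Co(CN)₆]⁴−: Ligand charges: each cyanide is −1. With an overall charge of −4 the cobalt centre must be in the +2 oxidation state. Co sits in group 9, so the d-electron count is 9 − 2 = 7. Cyanide is a strong-field ligand (high in the spectrochemical series) for a first-row metal, so the complex is low-spin. The t₂g⁶e_g¹ (low-spin) configuration has an unevenly filled e_g set; the Jahn–Teller theorem predicts a tetragonal distortion (typically axial elongation) to lift the degeneracy.
[Sc(ox)₂(phen)]−: Ligand charges: each oxalate is −2; 1,10-phenanthroline is neutral. With an overall charge of −1 the scandium centre must be in the +3 oxidation state. Scandium is a group-3 element; Sc(III) is therefore d⁰. The d⁰ configuration leaves the e_g set evenly filled (or empty) — no strong Jahn–Teller driving force.

[Co(CN)₆]⁴−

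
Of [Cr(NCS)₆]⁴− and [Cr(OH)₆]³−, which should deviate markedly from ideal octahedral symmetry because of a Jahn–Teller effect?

[Cr(NCS)₆]⁴−

[Cr(NCS)₆]⁴−: Summing ligand charges against the −4 overall charge gives an oxidation state of +2 for chromium. Chromium is a group-6 element; Cr(II) is therefore d⁴. Isothiocyanate is a weak-field ligand for a first-row metal, so the complex is high-spin. The t₂g³e_g¹ (high-spin) configuration has an unevenly filled e_g set; the Jahn–Teller theorem predicts a tetragonal distortion (typically axial elongation) to lift the degeneracy.
[Cr(OH)₆]³−: Each hydroxide is −1; balancing the −3 overall charge requires Cr(III). Group 6 minus oxidation state 3 gives a d³ configuration. The d³ configuration leaves the e_g set evenly filled (or empty) — no strong Jahn–Teller driving force.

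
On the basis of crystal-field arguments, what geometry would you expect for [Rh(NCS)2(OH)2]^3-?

Summing ligand charges against the −3 overall charge gives an oxidation state of +1 for rhodium.
Group 9 minus oxidation state 1 gives a d⁸ configuration.
With 4 monodentate ligands the coordination number is 4.
A 4d d⁸ ion has a large crystal-field splitting; square planar leaves the high-energy d_{x²−y²} orbital empty and maximises CFSE.

square planar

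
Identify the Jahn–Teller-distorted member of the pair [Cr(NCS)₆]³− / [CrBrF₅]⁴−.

[CrBrF₅]⁴−

[Cr(NCS)₆]³−: Each isothiocyanate is −1; balancing the −3 overall charge requires Cr(III). Chromium is a group-6 element; Cr(III) is therefore d³. The d³ configuration leaves the e_g set evenly filled (or empty) — no strong Jahn–Teller driving force.
[CrBrF₅]⁴−: Each bromide is −1; each fluoride is −1; balancing the −4 overall charge requires Cr(II). Chromium is a group-6 element; Cr(II) is therefore d⁴. Bromide and fluoride are weak-field ligands for a first-row metal, so the complex is high-spin. The t₂g³e_g¹ (high-spin) configuration has an unevenly filled e_g set; the Jahn–Teller theorem predicts a tetragonal distortion (typically axial elongation) to lift the degeneracy.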